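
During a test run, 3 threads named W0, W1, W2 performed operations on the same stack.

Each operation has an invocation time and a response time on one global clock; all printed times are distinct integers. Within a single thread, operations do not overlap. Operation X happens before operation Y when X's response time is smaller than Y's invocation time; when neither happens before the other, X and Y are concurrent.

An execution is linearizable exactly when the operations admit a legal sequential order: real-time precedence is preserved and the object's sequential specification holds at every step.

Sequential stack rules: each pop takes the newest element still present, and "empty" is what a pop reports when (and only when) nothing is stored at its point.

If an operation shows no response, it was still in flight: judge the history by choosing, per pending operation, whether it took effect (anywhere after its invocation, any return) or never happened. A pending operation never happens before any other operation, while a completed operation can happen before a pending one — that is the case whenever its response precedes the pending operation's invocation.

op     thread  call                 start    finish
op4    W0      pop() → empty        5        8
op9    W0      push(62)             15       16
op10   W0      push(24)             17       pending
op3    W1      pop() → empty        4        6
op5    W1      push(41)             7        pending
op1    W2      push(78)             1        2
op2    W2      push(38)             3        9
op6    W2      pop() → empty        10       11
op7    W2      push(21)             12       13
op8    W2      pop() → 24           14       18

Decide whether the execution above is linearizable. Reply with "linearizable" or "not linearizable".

the violation lands at event 8, op4's response at time 8: events 1..7 linearize, events 1..8 do not
the 3 completed operations admit 2 real-time orders; each fails the stack replay
every completion of the 2 pending operations (op2, op5) was checked; none linearizes
e.g. op1, op3, op4 (pending dropped): illegal at step 2, since op3 pop() → empty cannot apply there
e.g. op1, op4, op3 (pending dropped): illegal at step 2, since op4 pop() → empty cannot apply there

not linearizable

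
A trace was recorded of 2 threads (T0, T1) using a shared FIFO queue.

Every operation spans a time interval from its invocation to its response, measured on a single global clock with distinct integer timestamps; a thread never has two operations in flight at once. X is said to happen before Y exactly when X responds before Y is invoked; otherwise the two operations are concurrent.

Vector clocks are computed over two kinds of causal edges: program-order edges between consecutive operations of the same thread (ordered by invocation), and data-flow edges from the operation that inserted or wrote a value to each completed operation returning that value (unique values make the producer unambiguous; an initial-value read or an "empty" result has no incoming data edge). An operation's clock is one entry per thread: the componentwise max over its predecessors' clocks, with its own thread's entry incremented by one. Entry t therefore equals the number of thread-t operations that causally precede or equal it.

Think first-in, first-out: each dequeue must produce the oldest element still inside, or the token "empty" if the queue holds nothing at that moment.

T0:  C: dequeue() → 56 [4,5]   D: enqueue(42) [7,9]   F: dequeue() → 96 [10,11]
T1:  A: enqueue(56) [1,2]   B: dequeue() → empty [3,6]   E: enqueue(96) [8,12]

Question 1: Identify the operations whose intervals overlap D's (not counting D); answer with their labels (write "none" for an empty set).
concurrent with D ([7,9]): every op whose interval crosses 7..9
A [1,2]: before
B [3,6]: before
C [4,5]: before
E [8,12]: concurrent
F [10,11]: after

E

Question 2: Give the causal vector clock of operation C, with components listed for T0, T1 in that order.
invoked at 1, A has no predecessors; its own T1 bump gives (0, 1)
from VC(A)=(0, 1), B (invoked 3) maxes components and bumps T1 → (0, 2)
from VC(A)=(0, 1), C (invoked 4) maxes components and bumps T0 → (1, 1)
from VC(B)=(0, 2), E (invoked 8) maxes components and bumps T1 → (0, 3)
from VC(C)=(1, 1), D (invoked 7) maxes components and bumps T0 → (2, 1)
from VC(D)=(2, 1), VC(E)=(0, 3), F (invoked 10) maxes components and bumps T0 → (3, 3)
target: VC(C) = (1, 1)

(1, 1)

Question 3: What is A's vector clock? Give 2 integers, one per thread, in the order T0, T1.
no predecessors for A (invoked 1): T1 increments from zero → (0, 1)
merge at B (invoked 3): VC(A)=(0, 1), own-thread bump on T1 → (0, 2)
merge at C (invoked 4): VC(A)=(0, 1), own-thread bump on T0 → (1, 1)
merge at E (invoked 8): VC(B)=(0, 2), own-thread bump on T1 → (0, 3)
merge at D (invoked 7): VC(C)=(1, 1), own-thread bump on T0 → (2, 1)
merge at F (invoked 10): VC(D)=(2, 1), VC(E)=(0, 3), own-thread bump on T0 → (3, 3)
target: VC(A) = (0, 1)

(0, 1)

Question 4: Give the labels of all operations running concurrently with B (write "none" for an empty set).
B runs from 3 to 6; window-overlapping ops are concurrent
A [1,2]: before
C [4,5]: concurrent
D [7,9]: after
E [8,12]: after
F [10,11]: after

C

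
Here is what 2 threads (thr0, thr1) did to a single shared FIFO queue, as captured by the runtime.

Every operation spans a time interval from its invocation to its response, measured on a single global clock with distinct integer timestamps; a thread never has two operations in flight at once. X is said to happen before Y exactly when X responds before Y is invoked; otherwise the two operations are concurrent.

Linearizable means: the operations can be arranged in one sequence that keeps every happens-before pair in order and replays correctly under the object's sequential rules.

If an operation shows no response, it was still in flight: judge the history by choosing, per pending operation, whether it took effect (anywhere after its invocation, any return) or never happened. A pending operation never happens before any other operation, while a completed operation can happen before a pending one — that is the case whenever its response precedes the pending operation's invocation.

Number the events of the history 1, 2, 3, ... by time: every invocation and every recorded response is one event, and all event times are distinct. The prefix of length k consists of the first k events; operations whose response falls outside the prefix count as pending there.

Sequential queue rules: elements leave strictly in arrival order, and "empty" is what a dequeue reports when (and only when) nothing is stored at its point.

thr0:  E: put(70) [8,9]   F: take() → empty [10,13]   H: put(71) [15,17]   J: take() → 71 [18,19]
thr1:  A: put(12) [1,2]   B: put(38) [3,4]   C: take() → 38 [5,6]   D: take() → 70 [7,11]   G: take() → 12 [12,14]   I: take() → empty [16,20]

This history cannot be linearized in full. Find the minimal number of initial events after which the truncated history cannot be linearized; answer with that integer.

6

events 1..5 are linearizable, e.g. via A, B:
after step 1 (A put(12)): queue <12>
after step 2 (B put(38)): queue <12,38>
once event 6 joins (C's response, time 6), exhaustive search finds no witness
take A, B, C: step 3 already fails, because C take() → 38 cannot occur there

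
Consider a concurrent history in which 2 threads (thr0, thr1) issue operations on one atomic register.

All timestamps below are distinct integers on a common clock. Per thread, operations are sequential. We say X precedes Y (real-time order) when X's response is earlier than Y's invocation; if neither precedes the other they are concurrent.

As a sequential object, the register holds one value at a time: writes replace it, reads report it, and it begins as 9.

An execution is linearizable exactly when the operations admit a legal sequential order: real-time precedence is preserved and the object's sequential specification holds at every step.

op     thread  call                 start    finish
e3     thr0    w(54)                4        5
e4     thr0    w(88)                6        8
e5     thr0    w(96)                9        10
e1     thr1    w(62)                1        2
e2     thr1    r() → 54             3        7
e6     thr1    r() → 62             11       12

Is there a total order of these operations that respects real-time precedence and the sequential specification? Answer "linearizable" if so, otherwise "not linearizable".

not linearizable

the violation lands at event 12, e6's response at time 12: events 1..11 linearize, events 1..12 do not
the 6 completed operations admit 3 real-time orders; each fails the atomic register replay
one such order, e1, e2, e3, e4, e5, e6, breaks at step 2 where e2 r() → 54 is illegal
one such order, e1, e3, e2, e4, e5, e6, breaks at step 6 where e6 r() → 62 is illegal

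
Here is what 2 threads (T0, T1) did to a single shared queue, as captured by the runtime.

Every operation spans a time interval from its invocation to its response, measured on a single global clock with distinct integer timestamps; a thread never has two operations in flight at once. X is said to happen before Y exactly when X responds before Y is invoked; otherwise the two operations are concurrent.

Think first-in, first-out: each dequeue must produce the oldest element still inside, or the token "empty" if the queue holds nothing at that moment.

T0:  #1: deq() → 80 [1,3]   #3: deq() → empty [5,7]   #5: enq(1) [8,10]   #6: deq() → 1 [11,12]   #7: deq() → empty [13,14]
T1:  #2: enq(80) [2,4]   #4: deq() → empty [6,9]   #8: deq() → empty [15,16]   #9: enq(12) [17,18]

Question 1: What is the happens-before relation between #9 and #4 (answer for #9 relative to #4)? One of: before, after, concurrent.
#9 spans [17,18], #4 spans [6,9]
resp(#4)=9 < inv(#9)=17

after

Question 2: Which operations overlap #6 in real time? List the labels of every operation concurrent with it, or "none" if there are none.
#6 runs from 11 to 12; window-overlapping ops are concurrent
#1 [1,3]: before
#2 [2,4]: before
#3 [5,7]: before
#4 [6,9]: before
#5 [8,10]: before
#7 [13,14]: after
#8 [15,16]: after
#9 [17,18]: after

none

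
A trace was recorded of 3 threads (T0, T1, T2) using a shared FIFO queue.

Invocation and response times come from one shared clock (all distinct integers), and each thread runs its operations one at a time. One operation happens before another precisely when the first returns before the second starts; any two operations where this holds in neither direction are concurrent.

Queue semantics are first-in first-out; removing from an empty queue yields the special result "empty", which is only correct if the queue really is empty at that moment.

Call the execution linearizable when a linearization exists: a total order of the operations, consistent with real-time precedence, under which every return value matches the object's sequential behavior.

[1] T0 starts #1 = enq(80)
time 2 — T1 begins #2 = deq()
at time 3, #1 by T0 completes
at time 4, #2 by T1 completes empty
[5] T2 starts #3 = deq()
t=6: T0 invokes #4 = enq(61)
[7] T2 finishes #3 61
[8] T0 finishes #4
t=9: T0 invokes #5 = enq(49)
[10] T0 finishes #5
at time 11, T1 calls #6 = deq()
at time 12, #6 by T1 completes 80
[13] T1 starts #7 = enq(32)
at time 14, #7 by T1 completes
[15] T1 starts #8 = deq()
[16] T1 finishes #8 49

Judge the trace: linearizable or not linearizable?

events 1..6 are fine; event 7 — the response of #3 at time 7 — makes the prefix non-linearizable
3 completed operations, 2 real-time-consistent orders — every FIFO queue replay fails
every completion of the 1 pending operation (#4) was checked; none linearizes
e.g. #1, #2, #3 (pending dropped): illegal at step 2, since #2 deq() → empty cannot apply there
e.g. #2, #1, #3 (pending dropped): illegal at step 3, since #3 deq() → 61 cannot apply there

not linearizable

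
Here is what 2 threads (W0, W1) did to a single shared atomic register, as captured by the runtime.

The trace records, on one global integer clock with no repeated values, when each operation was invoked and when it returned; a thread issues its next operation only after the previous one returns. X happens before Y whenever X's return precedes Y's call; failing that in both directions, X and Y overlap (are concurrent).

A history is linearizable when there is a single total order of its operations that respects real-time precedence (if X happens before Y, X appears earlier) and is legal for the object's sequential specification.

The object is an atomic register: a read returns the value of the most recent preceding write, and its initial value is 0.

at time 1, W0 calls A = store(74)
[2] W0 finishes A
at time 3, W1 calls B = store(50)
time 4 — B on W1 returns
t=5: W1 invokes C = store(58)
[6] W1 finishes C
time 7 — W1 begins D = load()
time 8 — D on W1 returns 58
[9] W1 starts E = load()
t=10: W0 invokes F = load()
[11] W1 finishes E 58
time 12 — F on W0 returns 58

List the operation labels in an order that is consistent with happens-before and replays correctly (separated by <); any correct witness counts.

after step 1 (A store(74)): value 74
after step 2 (B store(50)): value 50
after step 3 (C store(58)): value 58
after step 4 (D load() → 58): value 58
after step 5 (E load() → 58): value 58
after step 6 (F load() → 58): value 58

A < B < C < D < E < F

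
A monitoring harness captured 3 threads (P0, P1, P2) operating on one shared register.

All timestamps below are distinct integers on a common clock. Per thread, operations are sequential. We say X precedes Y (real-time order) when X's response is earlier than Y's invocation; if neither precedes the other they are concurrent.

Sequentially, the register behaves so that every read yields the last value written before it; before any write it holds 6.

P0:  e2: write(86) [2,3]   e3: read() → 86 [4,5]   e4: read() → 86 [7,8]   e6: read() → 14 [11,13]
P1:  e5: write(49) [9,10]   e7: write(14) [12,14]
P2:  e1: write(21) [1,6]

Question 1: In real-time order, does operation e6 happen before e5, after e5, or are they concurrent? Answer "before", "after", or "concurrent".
after

e6 spans [11,13], e5 spans [9,10]
resp(e5)=10 < inv(e6)=11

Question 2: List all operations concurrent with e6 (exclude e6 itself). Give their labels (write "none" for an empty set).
e7

e6 spans [11,13]: anything still running between times 11 and 13 counts as concurrent
e1 [1,6]: before
e2 [2,3]: before
e3 [4,5]: before
e4 [7,8]: before
e5 [9,10]: before
e7 [12,14]: concurrent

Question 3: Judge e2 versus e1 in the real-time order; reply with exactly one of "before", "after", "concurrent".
concurrent

e2 spans [2,3], e1 spans [1,6]
the intervals overlap in both directions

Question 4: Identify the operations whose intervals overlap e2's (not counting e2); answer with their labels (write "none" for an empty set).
e1

concurrent with e2 ([2,3]): every op whose interval crosses 2..3
e1 [1,6]: concurrent
e3 [4,5]: after
e4 [7,8]: after
e5 [9,10]: after
e6 [11,13]: after
e7 [12,14]: after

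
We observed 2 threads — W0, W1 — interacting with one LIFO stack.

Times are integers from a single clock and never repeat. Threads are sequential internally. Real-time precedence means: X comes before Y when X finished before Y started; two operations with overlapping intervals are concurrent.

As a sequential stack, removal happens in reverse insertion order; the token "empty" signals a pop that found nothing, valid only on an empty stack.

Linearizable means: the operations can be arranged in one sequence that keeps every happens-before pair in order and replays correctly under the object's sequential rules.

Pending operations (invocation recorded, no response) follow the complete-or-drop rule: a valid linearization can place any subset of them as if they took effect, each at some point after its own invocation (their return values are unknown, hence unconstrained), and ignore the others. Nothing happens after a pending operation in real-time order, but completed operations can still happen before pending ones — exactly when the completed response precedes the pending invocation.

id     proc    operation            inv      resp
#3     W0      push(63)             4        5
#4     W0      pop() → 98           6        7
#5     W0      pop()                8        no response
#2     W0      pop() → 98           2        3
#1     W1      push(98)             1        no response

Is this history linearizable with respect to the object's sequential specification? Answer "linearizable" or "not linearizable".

through event 6 a valid linearization exists; event 7 (#4 responding at time 7) ends that
one real-time candidate order over the 3 completed operations — the LIFO stack replay rejects it
no escape via the 1 pending operation (#1): every completion choice fails
one such order, #2, #3, #4 (pending dropped), breaks at step 1 where #2 pop() → 98 is illegal

not linearizable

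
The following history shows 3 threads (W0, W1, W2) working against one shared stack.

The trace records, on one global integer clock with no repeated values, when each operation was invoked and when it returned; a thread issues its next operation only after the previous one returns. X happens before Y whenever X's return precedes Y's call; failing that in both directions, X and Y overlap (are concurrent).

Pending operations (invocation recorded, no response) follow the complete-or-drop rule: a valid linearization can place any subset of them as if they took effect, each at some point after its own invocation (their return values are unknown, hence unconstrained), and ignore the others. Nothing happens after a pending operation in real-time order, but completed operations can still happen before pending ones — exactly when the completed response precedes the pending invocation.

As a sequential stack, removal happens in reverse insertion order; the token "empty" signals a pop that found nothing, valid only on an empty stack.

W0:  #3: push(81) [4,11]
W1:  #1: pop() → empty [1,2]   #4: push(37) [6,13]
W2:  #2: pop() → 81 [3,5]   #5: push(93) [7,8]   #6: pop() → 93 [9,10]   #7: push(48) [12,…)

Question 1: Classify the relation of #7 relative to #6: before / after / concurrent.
Answer: after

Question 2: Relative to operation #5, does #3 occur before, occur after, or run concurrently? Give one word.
Answer: concurrent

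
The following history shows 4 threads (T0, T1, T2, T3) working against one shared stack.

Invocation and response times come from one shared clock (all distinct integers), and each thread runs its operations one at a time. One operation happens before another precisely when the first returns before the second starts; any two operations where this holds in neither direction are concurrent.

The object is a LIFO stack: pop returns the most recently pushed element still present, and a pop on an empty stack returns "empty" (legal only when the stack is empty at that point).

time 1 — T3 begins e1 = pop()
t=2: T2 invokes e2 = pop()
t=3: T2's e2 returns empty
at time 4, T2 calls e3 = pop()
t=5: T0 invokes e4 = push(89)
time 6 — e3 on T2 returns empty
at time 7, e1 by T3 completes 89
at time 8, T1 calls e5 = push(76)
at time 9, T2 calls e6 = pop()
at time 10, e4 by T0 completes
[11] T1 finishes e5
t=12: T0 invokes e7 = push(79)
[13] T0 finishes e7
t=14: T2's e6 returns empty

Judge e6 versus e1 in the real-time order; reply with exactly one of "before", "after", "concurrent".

after

e6 spans [9,14], e1 spans [1,7]
resp(e1)=7 < inv(e6)=9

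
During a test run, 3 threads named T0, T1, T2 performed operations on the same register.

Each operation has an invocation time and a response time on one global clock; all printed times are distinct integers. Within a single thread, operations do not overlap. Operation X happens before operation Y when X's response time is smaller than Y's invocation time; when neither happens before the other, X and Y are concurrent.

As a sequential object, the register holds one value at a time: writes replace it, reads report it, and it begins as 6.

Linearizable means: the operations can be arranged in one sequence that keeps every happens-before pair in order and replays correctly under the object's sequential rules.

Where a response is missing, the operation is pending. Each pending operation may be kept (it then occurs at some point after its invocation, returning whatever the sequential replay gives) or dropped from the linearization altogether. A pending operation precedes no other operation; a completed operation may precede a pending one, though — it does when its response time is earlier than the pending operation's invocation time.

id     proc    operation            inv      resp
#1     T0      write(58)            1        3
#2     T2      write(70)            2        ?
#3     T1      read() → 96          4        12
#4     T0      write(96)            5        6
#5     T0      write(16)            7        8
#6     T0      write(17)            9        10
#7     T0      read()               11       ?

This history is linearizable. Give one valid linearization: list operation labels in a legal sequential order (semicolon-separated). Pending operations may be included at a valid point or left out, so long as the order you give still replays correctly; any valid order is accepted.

after step 1 (#1 write(58)): value 58
after step 2 (#2 write(70) (pending, included)): value 70
after step 3 (#4 write(96)): value 96
after step 4 (#3 read() → 96): value 96
after step 5 (#5 write(16)): value 16
after step 6 (#6 write(17)): value 17

#1; #2; #4; #3; #5; #6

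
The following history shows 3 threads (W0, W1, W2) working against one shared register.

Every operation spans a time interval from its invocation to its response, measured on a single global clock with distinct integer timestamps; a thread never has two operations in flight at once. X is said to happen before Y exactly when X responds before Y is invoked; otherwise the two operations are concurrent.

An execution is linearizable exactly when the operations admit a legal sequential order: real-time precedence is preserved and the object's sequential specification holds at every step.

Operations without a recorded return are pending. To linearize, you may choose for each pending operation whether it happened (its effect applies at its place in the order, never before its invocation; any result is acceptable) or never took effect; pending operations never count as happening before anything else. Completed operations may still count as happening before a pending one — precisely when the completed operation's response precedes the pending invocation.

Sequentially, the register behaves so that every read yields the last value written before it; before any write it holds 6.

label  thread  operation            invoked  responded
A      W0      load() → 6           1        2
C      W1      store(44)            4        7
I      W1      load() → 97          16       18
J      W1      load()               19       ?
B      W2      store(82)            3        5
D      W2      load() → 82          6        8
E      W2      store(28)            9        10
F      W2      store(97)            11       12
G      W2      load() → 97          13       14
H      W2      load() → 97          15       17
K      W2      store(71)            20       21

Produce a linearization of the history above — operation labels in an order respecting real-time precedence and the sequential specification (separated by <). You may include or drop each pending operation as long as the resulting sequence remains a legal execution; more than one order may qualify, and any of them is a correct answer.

after step 1 (A load() → 6): value 6
after step 2 (B store(82)): value 82
after step 3 (D load() → 82): value 82
after step 4 (C store(44)): value 44
after step 5 (E store(28)): value 28
after step 6 (F store(97)): value 97
after step 7 (G load() → 97): value 97
after step 8 (H load() → 97): value 97
after step 9 (I load() → 97): value 97
after step 10 (J load() (pending, included)): value 97
after step 11 (K store(71)): value 71

A < B < D < C < E < F < G < H < I < J < K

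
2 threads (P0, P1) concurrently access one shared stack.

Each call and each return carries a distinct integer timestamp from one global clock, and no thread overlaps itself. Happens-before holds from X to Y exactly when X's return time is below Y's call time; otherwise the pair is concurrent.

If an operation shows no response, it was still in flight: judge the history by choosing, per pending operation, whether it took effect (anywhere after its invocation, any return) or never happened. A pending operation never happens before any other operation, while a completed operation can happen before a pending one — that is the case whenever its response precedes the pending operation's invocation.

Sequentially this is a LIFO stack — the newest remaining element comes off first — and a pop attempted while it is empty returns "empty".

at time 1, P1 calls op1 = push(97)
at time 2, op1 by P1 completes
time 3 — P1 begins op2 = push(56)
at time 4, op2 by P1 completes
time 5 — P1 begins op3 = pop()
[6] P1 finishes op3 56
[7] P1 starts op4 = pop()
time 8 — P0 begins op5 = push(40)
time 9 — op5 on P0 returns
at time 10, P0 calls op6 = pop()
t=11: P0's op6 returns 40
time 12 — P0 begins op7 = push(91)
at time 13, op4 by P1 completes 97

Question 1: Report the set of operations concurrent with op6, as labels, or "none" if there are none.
op4

op6 spans [10,11]: anything still running between times 10 and 11 counts as concurrent
op1 [1,2]: before
op2 [3,4]: before
op3 [5,6]: before
op4 [7,13]: concurrent
op5 [8,9]: before
op7 [12,…): after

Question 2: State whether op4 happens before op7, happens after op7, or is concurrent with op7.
concurrent

op4 spans [7,13], op7 spans [12,…)
the intervals overlap in both directions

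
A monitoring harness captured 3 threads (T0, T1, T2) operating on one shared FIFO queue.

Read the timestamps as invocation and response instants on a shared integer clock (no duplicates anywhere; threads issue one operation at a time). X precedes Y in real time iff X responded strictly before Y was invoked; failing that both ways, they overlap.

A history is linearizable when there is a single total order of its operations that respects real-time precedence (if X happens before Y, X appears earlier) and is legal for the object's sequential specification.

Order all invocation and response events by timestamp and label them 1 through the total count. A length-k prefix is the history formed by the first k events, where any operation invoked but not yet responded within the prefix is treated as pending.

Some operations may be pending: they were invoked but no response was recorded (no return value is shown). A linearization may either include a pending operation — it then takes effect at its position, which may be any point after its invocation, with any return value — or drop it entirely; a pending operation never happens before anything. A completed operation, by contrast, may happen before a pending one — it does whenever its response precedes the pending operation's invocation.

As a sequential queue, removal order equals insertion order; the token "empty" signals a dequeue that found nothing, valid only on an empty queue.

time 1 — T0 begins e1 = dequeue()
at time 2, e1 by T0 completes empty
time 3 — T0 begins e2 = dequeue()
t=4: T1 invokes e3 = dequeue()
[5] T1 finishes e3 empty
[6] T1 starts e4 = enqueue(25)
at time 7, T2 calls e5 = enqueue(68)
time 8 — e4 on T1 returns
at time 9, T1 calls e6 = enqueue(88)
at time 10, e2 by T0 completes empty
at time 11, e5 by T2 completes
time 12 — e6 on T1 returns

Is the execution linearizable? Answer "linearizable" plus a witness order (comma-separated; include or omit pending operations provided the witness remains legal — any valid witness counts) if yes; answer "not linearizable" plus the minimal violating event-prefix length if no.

linearizable — witness: e1, e2, e3, e4, e5, e6

step 1: e1 dequeue() → empty — queue <>
step 2: e2 dequeue() → empty — queue <>
step 3: e3 dequeue() → empty — queue <>
step 4: e4 enqueue(25) — queue <25>
step 5: e5 enqueue(68) — queue <25,68>
step 6: e6 enqueue(88) — queue <25,68,88>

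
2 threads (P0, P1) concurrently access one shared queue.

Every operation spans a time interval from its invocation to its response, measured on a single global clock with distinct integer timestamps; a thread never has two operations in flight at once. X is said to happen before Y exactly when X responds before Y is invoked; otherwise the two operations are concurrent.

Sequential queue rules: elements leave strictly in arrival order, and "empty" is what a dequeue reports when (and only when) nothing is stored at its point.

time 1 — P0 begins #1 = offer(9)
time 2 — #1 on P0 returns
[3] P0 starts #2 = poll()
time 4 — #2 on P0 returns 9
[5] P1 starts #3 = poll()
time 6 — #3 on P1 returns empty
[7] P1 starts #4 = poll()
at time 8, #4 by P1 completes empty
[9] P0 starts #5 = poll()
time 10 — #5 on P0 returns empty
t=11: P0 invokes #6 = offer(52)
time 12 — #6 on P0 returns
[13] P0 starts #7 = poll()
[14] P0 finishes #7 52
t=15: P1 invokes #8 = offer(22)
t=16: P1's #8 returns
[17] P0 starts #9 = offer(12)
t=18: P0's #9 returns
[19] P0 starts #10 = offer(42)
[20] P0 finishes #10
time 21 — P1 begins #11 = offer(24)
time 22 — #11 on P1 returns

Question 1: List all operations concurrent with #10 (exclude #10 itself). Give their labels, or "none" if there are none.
#10 runs from 19 to 20; window-overlapping ops are concurrent
#1 [1,2]: before
#2 [3,4]: before
#3 [5,6]: before
#4 [7,8]: before
#5 [9,10]: before
#6 [11,12]: before
#7 [13,14]: before
#8 [15,16]: before
#9 [17,18]: before
#11 [21,22]: after

none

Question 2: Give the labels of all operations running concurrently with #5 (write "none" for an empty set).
#5 spans [9,10]; an op avoiding the whole window 9..10 is ordered, any other is concurrent
#1 [1,2]: before
#2 [3,4]: before
#3 [5,6]: before
#4 [7,8]: before
#6 [11,12]: after
#7 [13,14]: after
#8 [15,16]: after
#9 [17,18]: after
#10 [19,20]: after
#11 [21,22]: after

none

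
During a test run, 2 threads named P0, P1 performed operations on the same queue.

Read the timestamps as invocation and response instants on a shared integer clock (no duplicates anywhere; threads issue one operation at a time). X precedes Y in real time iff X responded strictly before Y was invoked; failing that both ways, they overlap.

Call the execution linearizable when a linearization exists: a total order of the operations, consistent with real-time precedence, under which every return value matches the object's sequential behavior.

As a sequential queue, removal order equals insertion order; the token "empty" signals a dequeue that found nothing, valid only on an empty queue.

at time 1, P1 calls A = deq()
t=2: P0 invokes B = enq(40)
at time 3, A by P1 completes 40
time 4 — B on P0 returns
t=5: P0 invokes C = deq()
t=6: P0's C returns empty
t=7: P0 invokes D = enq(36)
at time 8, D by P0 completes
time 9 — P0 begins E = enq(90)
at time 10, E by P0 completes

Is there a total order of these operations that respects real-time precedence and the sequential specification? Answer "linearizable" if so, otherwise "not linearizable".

linearizable

witness order: B, A, C, D, E
1. B enq(40), leaving queue <40>
2. A deq() → 40, leaving queue <>
3. C deq() → empty, leaving queue <>
4. D enq(36), leaving queue <36>
5. E enq(90), leaving queue <36,90>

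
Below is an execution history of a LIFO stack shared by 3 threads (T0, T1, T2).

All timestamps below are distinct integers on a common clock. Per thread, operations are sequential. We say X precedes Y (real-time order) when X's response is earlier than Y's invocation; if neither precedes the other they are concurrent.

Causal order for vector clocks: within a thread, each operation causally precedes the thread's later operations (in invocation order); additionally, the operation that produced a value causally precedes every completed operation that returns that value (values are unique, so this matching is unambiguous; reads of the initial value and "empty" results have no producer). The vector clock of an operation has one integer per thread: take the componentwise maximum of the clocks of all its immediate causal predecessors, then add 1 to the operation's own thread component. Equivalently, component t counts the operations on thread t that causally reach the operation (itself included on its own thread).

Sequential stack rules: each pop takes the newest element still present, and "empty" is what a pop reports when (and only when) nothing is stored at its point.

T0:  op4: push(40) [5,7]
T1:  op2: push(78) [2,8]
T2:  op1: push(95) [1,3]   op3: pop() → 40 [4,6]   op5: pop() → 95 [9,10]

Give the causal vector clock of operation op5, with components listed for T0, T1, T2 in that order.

no predecessors for op1 (invoked 1): T2 increments from zero → (0, 0, 1)
no predecessors for op2 (invoked 2): T1 increments from zero → (0, 1, 0)
no predecessors for op4 (invoked 5): T0 increments from zero → (1, 0, 0)
op3 (invocation 4): componentwise max over VC(op1)=(0, 0, 1), VC(op4)=(1, 0, 0), +1 at T2, giving (1, 0, 2)
op5 (invocation 9): componentwise max over VC(op1)=(0, 0, 1), VC(op3)=(1, 0, 2), +1 at T2, giving (1, 0, 3)
target: VC(op5) = (1, 0, 3)

(1, 0, 3)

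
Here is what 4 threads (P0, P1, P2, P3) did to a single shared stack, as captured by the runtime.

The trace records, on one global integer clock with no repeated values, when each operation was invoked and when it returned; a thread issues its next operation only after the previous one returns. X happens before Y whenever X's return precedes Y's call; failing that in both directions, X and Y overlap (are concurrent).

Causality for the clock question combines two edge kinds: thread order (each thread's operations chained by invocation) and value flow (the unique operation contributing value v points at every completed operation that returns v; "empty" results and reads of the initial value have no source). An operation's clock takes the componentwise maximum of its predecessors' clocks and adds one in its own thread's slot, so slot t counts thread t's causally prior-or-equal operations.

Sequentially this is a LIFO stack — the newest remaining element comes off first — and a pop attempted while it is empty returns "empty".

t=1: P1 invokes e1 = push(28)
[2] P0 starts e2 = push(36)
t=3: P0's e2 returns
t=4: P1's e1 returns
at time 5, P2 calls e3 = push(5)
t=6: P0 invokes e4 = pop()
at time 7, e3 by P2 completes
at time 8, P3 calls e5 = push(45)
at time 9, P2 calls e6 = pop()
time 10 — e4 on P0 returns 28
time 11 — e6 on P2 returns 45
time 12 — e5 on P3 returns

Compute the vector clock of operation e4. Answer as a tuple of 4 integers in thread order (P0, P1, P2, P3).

(2, 1, 0, 0)

e5 (invocation 8): nothing precedes it; P3's component alone gives (0, 0, 0, 1)
e3 (invocation 5): nothing precedes it; P2's component alone gives (0, 0, 1, 0)
e1 (invocation 1): nothing precedes it; P1's component alone gives (0, 1, 0, 0)
e2 (invocation 2): nothing precedes it; P0's component alone gives (1, 0, 0, 0)
e6, invoked 9, takes VC(e3)=(0, 0, 1, 0), VC(e5)=(0, 0, 0, 1) under max, adds 1 for P2 → (0, 0, 2, 1)
e4, invoked 6, takes VC(e1)=(0, 1, 0, 0), VC(e2)=(1, 0, 0, 0) under max, adds 1 for P0 → (2, 1, 0, 0)
target: VC(e4) = (2, 1, 0, 0)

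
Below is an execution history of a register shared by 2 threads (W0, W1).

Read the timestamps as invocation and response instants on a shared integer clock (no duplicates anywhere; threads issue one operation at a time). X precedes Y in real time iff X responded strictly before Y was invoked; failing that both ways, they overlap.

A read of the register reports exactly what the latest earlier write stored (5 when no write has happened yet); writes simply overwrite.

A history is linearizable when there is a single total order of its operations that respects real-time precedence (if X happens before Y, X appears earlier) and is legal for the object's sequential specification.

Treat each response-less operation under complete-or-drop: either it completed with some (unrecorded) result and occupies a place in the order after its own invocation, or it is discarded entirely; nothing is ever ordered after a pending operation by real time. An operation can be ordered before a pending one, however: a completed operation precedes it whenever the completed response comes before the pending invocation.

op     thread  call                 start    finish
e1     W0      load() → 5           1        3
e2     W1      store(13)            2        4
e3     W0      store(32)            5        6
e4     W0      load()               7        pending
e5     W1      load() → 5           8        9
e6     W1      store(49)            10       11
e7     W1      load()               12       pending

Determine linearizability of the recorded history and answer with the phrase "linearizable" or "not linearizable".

not linearizable

cut after 8 events: linearizable; cut after 9 events (e5 responds, time 9): not linearizable
every one of the 2 real-time-consistent orders over 4 completed register ops fails the sequential spec
no completion choice of the 1 pending operation (e4) rescues it — every subset was tried
one such order, e1, e2, e3, e5 (pending dropped), breaks at step 4 where e5 load() → 5 is illegal
one such order, e2, e1, e3, e5 (pending dropped), breaks at step 2 where e1 load() → 5 is illegal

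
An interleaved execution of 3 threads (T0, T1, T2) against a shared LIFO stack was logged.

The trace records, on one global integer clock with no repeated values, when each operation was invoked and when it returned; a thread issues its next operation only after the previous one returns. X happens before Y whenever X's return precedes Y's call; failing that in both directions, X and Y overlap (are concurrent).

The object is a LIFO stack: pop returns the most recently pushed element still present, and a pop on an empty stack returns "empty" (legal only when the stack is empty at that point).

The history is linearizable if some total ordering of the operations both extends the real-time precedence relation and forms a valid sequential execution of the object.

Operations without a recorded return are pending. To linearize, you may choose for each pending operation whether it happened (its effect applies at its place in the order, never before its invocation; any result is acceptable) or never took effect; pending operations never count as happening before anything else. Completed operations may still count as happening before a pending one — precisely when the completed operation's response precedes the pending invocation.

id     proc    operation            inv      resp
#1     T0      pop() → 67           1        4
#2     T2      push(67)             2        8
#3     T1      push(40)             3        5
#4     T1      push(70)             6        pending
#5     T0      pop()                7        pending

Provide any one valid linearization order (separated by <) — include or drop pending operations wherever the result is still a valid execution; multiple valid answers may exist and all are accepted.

after step 1 (#2 push(67)): stack <67>
after step 2 (#1 pop() → 67): stack <>
after step 3 (#3 push(40)): stack <40>

#2 < #1 < #3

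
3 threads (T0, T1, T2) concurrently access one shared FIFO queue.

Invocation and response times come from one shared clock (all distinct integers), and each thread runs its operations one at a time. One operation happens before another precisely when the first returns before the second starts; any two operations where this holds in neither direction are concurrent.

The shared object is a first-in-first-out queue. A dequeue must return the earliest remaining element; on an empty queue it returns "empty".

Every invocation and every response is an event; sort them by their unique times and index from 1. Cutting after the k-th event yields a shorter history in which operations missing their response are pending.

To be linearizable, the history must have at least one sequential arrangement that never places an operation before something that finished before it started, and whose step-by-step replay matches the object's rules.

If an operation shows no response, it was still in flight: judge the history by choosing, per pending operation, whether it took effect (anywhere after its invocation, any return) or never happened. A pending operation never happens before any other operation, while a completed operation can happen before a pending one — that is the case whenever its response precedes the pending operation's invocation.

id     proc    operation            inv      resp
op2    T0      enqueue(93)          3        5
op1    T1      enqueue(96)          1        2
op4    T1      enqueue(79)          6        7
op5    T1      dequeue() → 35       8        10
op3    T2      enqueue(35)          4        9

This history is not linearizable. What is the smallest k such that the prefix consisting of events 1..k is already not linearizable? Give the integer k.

10

one valid order for events 1..9 is op1, op2, op3, op4:
1. op1 enqueue(96), leaving queue <96>
2. op2 enqueue(93), leaving queue <96,93>
3. op3 enqueue(35), leaving queue <96,93,35>
4. op4 enqueue(79), leaving queue <96,93,35,79>
at event 10 (op5's time-10 response) nothing linearizes any more
sample order op1, op2, op3, op4, op5 stalls at step 5 — op5 dequeue() → 35 has no legal effect
sample order op1, op2, op4, op3, op5 stalls at step 5 — op5 dequeue() → 35 has no legal effect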